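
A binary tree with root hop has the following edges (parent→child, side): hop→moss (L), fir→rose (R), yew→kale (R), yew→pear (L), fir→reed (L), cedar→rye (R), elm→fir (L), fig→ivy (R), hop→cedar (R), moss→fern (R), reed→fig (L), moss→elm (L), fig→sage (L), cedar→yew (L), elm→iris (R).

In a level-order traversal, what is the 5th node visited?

fern

Level-order visits nodes level by level from the root, left to right within each level.
Level 0: hop
Level 1: moss, cedar
Level 2: elm, fern, yew, rye
Level 3: fir, iris, pear, kale
Level 4: reed, rose
Level 5: fig
Level 6: sage, ivy
Full level-order sequence: hop, moss, cedar, elm, fern, yew, rye, fir, iris, pear, kale, reed, rose, fig, sage, ivy.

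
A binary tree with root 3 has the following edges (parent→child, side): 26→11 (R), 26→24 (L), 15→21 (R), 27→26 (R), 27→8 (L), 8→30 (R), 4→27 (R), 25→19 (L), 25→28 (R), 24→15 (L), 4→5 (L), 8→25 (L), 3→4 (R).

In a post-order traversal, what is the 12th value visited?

Post-order visits the left subtree, then the right subtree, then the node.
At 3: no left child.
At 3: go right to 4.
  At 4: go left to 5.
    5 is a leaf — visit 5.
  At 4: go right to 27.
    At 27: go left to 8.
      At 8: go left to 25.
        At 25: go left to 19.
          19 is a leaf — visit 19.
        At 25: go right to 28.
          28 is a leaf — visit 28.
        Visit 25.
      At 8: go right to 30.
        30 is a leaf — visit 30.
      Visit 8.
    At 27: go right to 26.
      At 26: go left to 24.
        At 24: go left to 15.
          At 15: no left child.
          At 15: go right to 21.
            21 is a leaf — visit 21.
          Visit 15.
        At 24: no right child.
        Visit 24.
      At 26: go right to 11.
        11 is a leaf — visit 11.
      Visit 26.
    Visit 27.
  Visit 4.
Visit 3.
Full post-order sequence: 5, 19, 28, 25, 30, 8, 21, 15, 24, 11, 26, 27, 4, 3.

27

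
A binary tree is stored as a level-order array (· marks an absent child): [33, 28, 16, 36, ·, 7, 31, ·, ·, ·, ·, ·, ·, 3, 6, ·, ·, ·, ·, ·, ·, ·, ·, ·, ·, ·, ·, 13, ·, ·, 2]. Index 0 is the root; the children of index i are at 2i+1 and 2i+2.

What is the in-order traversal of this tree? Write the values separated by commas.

36, 28, 33, 7, 16, 13, 3, 31, 6, 2

In-order visits the left subtree, then the node, then the right subtree.
At 33: go left to 28.
  At 28: go left to 36.
    36 is a leaf — visit 36.
  Visit 28.
  At 28: no right child.
Visit 33.
At 33: go right to 16.
  At 16: go left to 7.
    7 is a leaf — visit 7.
  Visit 16.
  At 16: go right to 31.
    At 31: go left to 3.
      At 3: go left to 13.
        13 is a leaf — visit 13.
      Visit 3.
      At 3: no right child.
    Visit 31.
    At 31: go right to 6.
      At 6: no left child.
      Visit 6.
      At 6: go right to 2.
        2 is a leaf — visit 2.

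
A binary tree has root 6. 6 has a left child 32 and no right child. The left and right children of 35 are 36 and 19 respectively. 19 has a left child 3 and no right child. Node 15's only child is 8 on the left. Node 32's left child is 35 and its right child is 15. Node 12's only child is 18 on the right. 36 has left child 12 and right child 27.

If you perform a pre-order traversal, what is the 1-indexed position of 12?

5

Pre-order visits the node, then its left subtree, then its right subtree.
Visit 6.
At 6: go left to 32.
  Visit 32.
  At 32: go left to 35.
    Visit 35.
    At 35: go left to 36.
      Visit 36.
      At 36: go left to 12.
        Visit 12.
        At 12: no left child.
        At 12: go right to 18.
          18 is a leaf — visit 18.
      At 36: go right to 27.
        27 is a leaf — visit 27.
    At 35: go right to 19.
      Visit 19.
      At 19: go left to 3.
        3 is a leaf — visit 3.
      At 19: no right child.
  At 32: go right to 15.
    Visit 15.
    At 15: go left to 8.
      8 is a leaf — visit 8.
    At 15: no right child.
At 6: no right child.
Full pre-order sequence: 6, 32, 35, 36, 12, 18, 27, 19, 3, 15, 8.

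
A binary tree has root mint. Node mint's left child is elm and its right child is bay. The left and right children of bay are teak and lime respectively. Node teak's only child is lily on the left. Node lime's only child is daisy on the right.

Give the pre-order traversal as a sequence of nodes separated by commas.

mint, elm, bay, teak, lily, lime, daisy

Pre-order visits the node, then its left subtree, then its right subtree.
Visit mint.
At mint: go left to elm.
  elm is a leaf — visit elm.
At mint: go right to bay.
  Visit bay.
  At bay: go left to teak.
    Visit teak.
    At teak: go left to lily.
      lily is a leaf — visit lily.
    At teak: no right child.
  At bay: go right to lime.
    Visit lime.
    At lime: no left child.
    At lime: go right to daisy.
      daisy is a leaf — visit daisy.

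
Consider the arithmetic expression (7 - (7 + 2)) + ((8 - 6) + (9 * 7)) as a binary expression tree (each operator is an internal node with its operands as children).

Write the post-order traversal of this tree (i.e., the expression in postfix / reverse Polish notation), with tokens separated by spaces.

7 7 2 + - 8 6 - 9 7 * + +

Post-order on an expression tree gives postfix notation: for each operator, emit left operand, right operand, then the operator.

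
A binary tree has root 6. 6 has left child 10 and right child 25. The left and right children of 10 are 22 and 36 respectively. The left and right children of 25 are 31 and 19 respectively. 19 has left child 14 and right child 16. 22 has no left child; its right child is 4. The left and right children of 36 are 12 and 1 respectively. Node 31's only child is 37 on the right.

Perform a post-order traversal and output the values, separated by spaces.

4 22 12 1 36 10 37 31 14 16 19 25 6

Post-order visits the left subtree, then the right subtree, then the node.
At 6: go left to 10.
  At 10: go left to 22.
    At 22: no left child.
    At 22: go right to 4.
      4 is a leaf — visit 4.
    Visit 22.
  At 10: go right to 36.
    At 36: go left to 12.
      12 is a leaf — visit 12.
    At 36: go right to 1.
      1 is a leaf — visit 1.
    Visit 36.
  Visit 10.
At 6: go right to 25.
  At 25: go left to 31.
    At 31: no left child.
    At 31: go right to 37.
      37 is a leaf — visit 37.
    Visit 31.
  At 25: go right to 19.
    At 19: go left to 14.
      14 is a leaf — visit 14.
    At 19: go right to 16.
      16 is a leaf — visit 16.
    Visit 19.
  Visit 25.
Visit 6.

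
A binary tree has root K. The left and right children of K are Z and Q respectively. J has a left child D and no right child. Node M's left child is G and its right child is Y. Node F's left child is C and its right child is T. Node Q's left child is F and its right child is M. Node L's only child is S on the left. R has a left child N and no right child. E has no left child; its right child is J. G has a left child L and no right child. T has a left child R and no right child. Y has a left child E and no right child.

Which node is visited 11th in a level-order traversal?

Level-order visits nodes level by level from the root, left to right within each level.
Level 0: K
Level 1: Z, Q
Level 2: F, M
Level 3: C, T, G, Y
Level 4: R, L, E
Level 5: N, S, J
Level 6: D
Full level-order sequence: K, Z, Q, F, M, C, T, G, Y, R, L, E, N, S, J, D.

L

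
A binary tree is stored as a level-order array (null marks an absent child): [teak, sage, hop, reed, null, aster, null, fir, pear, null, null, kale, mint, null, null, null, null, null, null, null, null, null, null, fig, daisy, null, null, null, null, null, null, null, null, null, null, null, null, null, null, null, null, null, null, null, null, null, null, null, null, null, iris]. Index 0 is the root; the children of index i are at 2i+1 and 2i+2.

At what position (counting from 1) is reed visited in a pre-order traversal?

Pre-order visits the node, then its left subtree, then its right subtree.
Visit teak.
At teak: go left to sage.
  Visit sage.
  At sage: go left to reed.
    Visit reed.
    At reed: go left to fir.
      fir is a leaf — visit fir.
    At reed: go right to pear.
      pear is a leaf — visit pear.
  At sage: no right child.
At teak: go right to hop.
  Visit hop.
  At hop: go left to aster.
    Visit aster.
    At aster: go left to kale.
      Visit kale.
      At kale: go left to fig.
        fig is a leaf — visit fig.
      At kale: go right to daisy.
        Visit daisy.
        At daisy: no left child.
        At daisy: go right to iris.
          iris is a leaf — visit iris.
    At aster: go right to mint.
      mint is a leaf — visit mint.
  At hop: no right child.
Full pre-order sequence: teak, sage, reed, fir, pear, hop, aster, kale, fig, daisy, iris, mint.

3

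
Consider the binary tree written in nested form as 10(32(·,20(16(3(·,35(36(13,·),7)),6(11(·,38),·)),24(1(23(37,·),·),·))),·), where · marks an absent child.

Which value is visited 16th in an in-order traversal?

10

In-order visits the left subtree, then the node, then the right subtree.
At 10: go left to 32.
  At 32: no left child.
  Visit 32.
  At 32: go right to 20.
    At 20: go left to 16.
      At 16: go left to 3.
        At 3: no left child.
        Visit 3.
        At 3: go right to 35.
          At 35: go left to 36.
            At 36: go left to 13.
              13 is a leaf — visit 13.
            Visit 36.
            At 36: no right child.
          Visit 35.
          At 35: go right to 7.
            7 is a leaf — visit 7.
      Visit 16.
      At 16: go right to 6.
        At 6: go left to 11.
          At 11: no left child.
          Visit 11.
          At 11: go right to 38.
            38 is a leaf — visit 38.
        Visit 6.
        At 6: no right child.
    Visit 20.
    At 20: go right to 24.
      At 24: go left to 1.
        At 1: go left to 23.
          At 23: go left to 37.
            37 is a leaf — visit 37.
          Visit 23.
          At 23: no right child.
        Visit 1.
        At 1: no right child.
      Visit 24.
      At 24: no right child.
Visit 10.
At 10: no right child.
Full in-order sequence: 32, 3, 13, 36, 35, 7, 16, 11, 38, 6, 20, 37, 23, 1, 24, 10.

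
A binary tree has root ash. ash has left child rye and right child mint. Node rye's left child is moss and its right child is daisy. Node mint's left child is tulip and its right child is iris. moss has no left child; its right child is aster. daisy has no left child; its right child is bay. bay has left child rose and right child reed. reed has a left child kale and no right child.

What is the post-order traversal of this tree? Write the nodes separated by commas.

Post-order visits the left subtree, then the right subtree, then the node.
At ash: go left to rye.
  At rye: go left to moss.
    At moss: no left child.
    At moss: go right to aster.
      aster is a leaf — visit aster.
    Visit moss.
  At rye: go right to daisy.
    At daisy: no left child.
    At daisy: go right to bay.
      At bay: go left to rose.
        rose is a leaf — visit rose.
      At bay: go right to reed.
        At reed: go left to kale.
          kale is a leaf — visit kale.
        At reed: no right child.
        Visit reed.
      Visit bay.
    Visit daisy.
  Visit rye.
At ash: go right to mint.
  At mint: go left to tulip.
    tulip is a leaf — visit tulip.
  At mint: go right to iris.
    iris is a leaf — visit iris.
  Visit mint.
Visit ash.

aster, moss, rose, kale, reed, bay, daisy, rye, tulip, iris, mint, ash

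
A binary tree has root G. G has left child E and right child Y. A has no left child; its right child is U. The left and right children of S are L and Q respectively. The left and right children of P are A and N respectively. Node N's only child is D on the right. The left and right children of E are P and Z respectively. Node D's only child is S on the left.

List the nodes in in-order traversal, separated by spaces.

In-order visits the left subtree, then the node, then the right subtree.
At G: go left to E.
  At E: go left to P.
    At P: go left to A.
      At A: no left child.
      Visit A.
      At A: go right to U.
        U is a leaf — visit U.
    Visit P.
    At P: go right to N.
      At N: no left child.
      Visit N.
      At N: go right to D.
        At D: go left to S.
          At S: go left to L.
            L is a leaf — visit L.
          Visit S.
          At S: go right to Q.
            Q is a leaf — visit Q.
        Visit D.
        At D: no right child.
  Visit E.
  At E: go right to Z.
    Z is a leaf — visit Z.
Visit G.
At G: go right to Y.
  Y is a leaf — visit Y.

A U P N L S Q D E Z G Y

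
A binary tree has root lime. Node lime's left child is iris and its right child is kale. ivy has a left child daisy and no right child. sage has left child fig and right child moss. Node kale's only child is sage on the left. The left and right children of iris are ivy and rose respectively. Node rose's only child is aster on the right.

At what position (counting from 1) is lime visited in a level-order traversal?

1

Level-order visits nodes level by level from the root, left to right within each level.
Level 0: lime
Level 1: iris, kale
Level 2: ivy, rose, sage
Level 3: daisy, aster, fig, moss
Full level-order sequence: lime, iris, kale, ivy, rose, sage, daisy, aster, fig, moss.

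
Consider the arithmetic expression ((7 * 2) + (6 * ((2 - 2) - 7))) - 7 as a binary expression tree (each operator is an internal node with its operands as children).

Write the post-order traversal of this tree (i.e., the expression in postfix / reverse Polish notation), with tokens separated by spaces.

Post-order on an expression tree gives postfix notation: for each operator, emit left operand, right operand, then the operator.

7 2 * 6 2 2 - 7 - * + 7 -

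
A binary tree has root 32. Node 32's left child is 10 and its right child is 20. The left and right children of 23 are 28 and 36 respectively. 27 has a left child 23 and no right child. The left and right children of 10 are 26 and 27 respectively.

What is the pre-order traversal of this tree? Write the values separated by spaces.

Pre-order visits the node, then its left subtree, then its right subtree.
Visit 32.
At 32: go left to 10.
  Visit 10.
  At 10: go left to 26.
    26 is a leaf — visit 26.
  At 10: go right to 27.
    Visit 27.
    At 27: go left to 23.
      Visit 23.
      At 23: go left to 28.
        28 is a leaf — visit 28.
      At 23: go right to 36.
        36 is a leaf — visit 36.
    At 27: no right child.
At 32: go right to 20.
  20 is a leaf — visit 20.

32 10 26 27 23 28 36 20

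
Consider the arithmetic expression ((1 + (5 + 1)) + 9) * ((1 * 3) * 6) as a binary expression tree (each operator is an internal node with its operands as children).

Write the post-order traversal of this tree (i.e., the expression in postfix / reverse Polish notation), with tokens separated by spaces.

Post-order on an expression tree gives postfix notation: for each operator, emit left operand, right operand, then the operator.

1 5 1 + + 9 + 1 3 * 6 * *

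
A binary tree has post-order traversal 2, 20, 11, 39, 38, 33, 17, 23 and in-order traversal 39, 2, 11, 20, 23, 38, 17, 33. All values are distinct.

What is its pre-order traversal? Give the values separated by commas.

The last element of post-order is the root; it splits in-order into left and right subtrees.
Root 23: left subtree has 4 nodes {39, 2, 11, 20}, right has 3 {38, 17, 33}.
  Root 39: left subtree has 0 nodes { }, right has 3 {2, 11, 20}.
    Root 11: left subtree has 1 node {2}, right has 1 {20}.
  Root 17: left subtree has 1 node {38}, right has 1 {33}.

23, 39, 11, 2, 20, 17, 38, 33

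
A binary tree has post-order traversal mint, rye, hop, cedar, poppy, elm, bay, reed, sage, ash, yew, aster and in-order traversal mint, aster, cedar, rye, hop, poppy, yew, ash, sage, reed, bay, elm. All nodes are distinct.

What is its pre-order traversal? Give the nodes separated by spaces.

The last element of post-order is the root; it splits in-order into left and right subtrees.
Root aster: left subtree has 1 node {mint}, right has 10 {cedar, rye, hop, poppy, yew, ash, sage, reed, bay, elm}.
  Root yew: left subtree has 4 nodes {cedar, rye, hop, poppy}, right has 5 {ash, sage, reed, bay, elm}.
    Root poppy: left subtree has 3 nodes {cedar, rye, hop}, right has 0 { }.
      Root cedar: left subtree has 0 nodes { }, right has 2 {rye, hop}.
        Root hop: left subtree has 1 node {rye}, right has 0 { }.
    Root ash: left subtree has 0 nodes { }, right has 4 {sage, reed, bay, elm}.
      Root sage: left subtree has 0 nodes { }, right has 3 {reed, bay, elm}.
        Root reed: left subtree has 0 nodes { }, right has 2 {bay, elm}.
          Root bay: left subtree has 0 nodes { }, right has 1 {elm}.

aster mint yew poppy cedar hop rye ash sage reed bay elm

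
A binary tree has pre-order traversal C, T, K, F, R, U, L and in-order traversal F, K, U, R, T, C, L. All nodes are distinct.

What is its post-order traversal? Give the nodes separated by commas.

The first element of pre-order is the root; it splits in-order into left and right subtrees.
Root C: left subtree has 5 nodes {F, K, U, R, T}, right has 1 {L}.
  Root T: left subtree has 4 nodes {F, K, U, R}, right has 0 { }.
    Root K: left subtree has 1 node {F}, right has 2 {U, R}.
      Root R: left subtree has 1 node {U}, right has 0 { }.

F, U, R, K, T, L, C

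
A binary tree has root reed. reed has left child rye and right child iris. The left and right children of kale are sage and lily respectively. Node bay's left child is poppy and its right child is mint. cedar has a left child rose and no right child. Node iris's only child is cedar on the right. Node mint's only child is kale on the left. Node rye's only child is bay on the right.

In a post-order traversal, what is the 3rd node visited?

Post-order visits the left subtree, then the right subtree, then the node.
At reed: go left to rye.
  At rye: no left child.
  At rye: go right to bay.
    At bay: go left to poppy.
      poppy is a leaf — visit poppy.
    At bay: go right to mint.
      At mint: go left to kale.
        At kale: go left to sage.
          sage is a leaf — visit sage.
        At kale: go right to lily.
          lily is a leaf — visit lily.
        Visit kale.
      At mint: no right child.
      Visit mint.
    Visit bay.
  Visit rye.
At reed: go right to iris.
  At iris: no left child.
  At iris: go right to cedar.
    At cedar: go left to rose.
      rose is a leaf — visit rose.
    At cedar: no right child.
    Visit cedar.
  Visit iris.
Visit reed.
Full post-order sequence: poppy, sage, lily, kale, mint, bay, rye, rose, cedar, iris, reed.

lily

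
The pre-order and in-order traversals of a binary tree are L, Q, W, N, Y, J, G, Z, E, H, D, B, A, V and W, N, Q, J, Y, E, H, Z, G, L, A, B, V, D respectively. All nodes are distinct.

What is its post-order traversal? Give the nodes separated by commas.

The first element of pre-order is the root; it splits in-order into left and right subtrees.
Root L: left subtree has 9 nodes {W, N, Q, J, Y, E, H, Z, G}, right has 4 {A, B, V, D}.
  Root Q: left subtree has 2 nodes {W, N}, right has 6 {J, Y, E, H, Z, G}.
    Root W: left subtree has 0 nodes { }, right has 1 {N}.
    Root Y: left subtree has 1 node {J}, right has 4 {E, H, Z, G}.
      Root G: left subtree has 3 nodes {E, H, Z}, right has 0 { }.
        Root Z: left subtree has 2 nodes {E, H}, right has 0 { }.
          Root E: left subtree has 0 nodes { }, right has 1 {H}.
  Root D: left subtree has 3 nodes {A, B, V}, right has 0 { }.
    Root B: left subtree has 1 node {A}, right has 1 {V}.

N, W, J, H, E, Z, G, Y, Q, A, V, B, D, L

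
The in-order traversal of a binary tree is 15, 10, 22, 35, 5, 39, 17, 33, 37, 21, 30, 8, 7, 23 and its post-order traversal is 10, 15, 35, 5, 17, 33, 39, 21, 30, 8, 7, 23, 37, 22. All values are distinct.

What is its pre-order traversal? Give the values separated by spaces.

22 15 10 37 39 5 35 33 17 23 7 8 30 21

The last element of post-order is the root; it splits in-order into left and right subtrees.
Root 22: left subtree has 2 nodes {15, 10}, right has 11 {35, 5, 39, 17, 33, 37, 21, 30, 8, 7, 23}.
  Root 15: left subtree has 0 nodes { }, right has 1 {10}.
  Root 37: left subtree has 5 nodes {35, 5, 39, 17, 33}, right has 5 {21, 30, 8, 7, 23}.
    Root 39: left subtree has 2 nodes {35, 5}, right has 2 {17, 33}.
      Root 5: left subtree has 1 node {35}, right has 0 { }.
      Root 33: left subtree has 1 node {17}, right has 0 { }.
    Root 23: left subtree has 4 nodes {21, 30, 8, 7}, right has 0 { }.
      Root 7: left subtree has 3 nodes {21, 30, 8}, right has 0 { }.
        Root 8: left subtree has 2 nodes {21, 30}, right has 0 { }.
          Root 30: left subtree has 1 node {21}, right has 0 { }.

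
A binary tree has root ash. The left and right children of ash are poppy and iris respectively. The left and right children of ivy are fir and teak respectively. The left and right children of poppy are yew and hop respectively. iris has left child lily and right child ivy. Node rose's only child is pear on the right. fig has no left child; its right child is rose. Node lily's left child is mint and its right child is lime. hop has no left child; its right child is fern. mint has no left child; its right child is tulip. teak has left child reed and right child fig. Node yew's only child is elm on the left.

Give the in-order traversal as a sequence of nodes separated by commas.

elm, yew, poppy, hop, fern, ash, mint, tulip, lily, lime, iris, fir, ivy, reed, teak, fig, rose, pear

In-order visits the left subtree, then the node, then the right subtree.
At ash: go left to poppy.
  At poppy: go left to yew.
    At yew: go left to elm.
      elm is a leaf — visit elm.
    Visit yew.
    At yew: no right child.
  Visit poppy.
  At poppy: go right to hop.
    At hop: no left child.
    Visit hop.
    At hop: go right to fern.
      fern is a leaf — visit fern.
Visit ash.
At ash: go right to iris.
  At iris: go left to lily.
    At lily: go left to mint.
      At mint: no left child.
      Visit mint.
      At mint: go right to tulip.
        tulip is a leaf — visit tulip.
    Visit lily.
    At lily: go right to lime.
      lime is a leaf — visit lime.
  Visit iris.
  At iris: go right to ivy.
    At ivy: go left to fir.
      fir is a leaf — visit fir.
    Visit ivy.
    At ivy: go right to teak.
      At teak: go left to reed.
        reed is a leaf — visit reed.
      Visit teak.
      At teak: go right to fig.
        At fig: no left child.
        Visit fig.
        At fig: go right to rose.
          At rose: no left child.
          Visit rose.
          At rose: go right to pear.
            pear is a leaf — visit pear.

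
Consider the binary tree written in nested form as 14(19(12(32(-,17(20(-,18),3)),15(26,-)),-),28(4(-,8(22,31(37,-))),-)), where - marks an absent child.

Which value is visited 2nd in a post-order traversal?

Post-order visits the left subtree, then the right subtree, then the node.
At 14: go left to 19.
  At 19: go left to 12.
    At 12: go left to 32.
      At 32: no left child.
      At 32: go right to 17.
        At 17: go left to 20.
          At 20: no left child.
          At 20: go right to 18.
            18 is a leaf — visit 18.
          Visit 20.
        At 17: go right to 3.
          3 is a leaf — visit 3.
        Visit 17.
      Visit 32.
    At 12: go right to 15.
      At 15: go left to 26.
        26 is a leaf — visit 26.
      At 15: no right child.
      Visit 15.
    Visit 12.
  At 19: no right child.
  Visit 19.
At 14: go right to 28.
  At 28: go left to 4.
    At 4: no left child.
    At 4: go right to 8.
      At 8: go left to 22.
        22 is a leaf — visit 22.
      At 8: go right to 31.
        At 31: go left to 37.
          37 is a leaf — visit 37.
        At 31: no right child.
        Visit 31.
      Visit 8.
    Visit 4.
  At 28: no right child.
  Visit 28.
Visit 14.
Full post-order sequence: 18, 20, 3, 17, 32, 26, 15, 12, 19, 22, 37, 31, 8, 4, 28, 14.

20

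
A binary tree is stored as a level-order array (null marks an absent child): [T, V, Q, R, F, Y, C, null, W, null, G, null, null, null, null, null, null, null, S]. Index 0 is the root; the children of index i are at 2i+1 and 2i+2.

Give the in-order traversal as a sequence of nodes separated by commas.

In-order visits the left subtree, then the node, then the right subtree.
At T: go left to V.
  At V: go left to R.
    At R: no left child.
    Visit R.
    At R: go right to W.
      At W: no left child.
      Visit W.
      At W: go right to S.
        S is a leaf — visit S.
  Visit V.
  At V: go right to F.
    At F: no left child.
    Visit F.
    At F: go right to G.
      G is a leaf — visit G.
Visit T.
At T: go right to Q.
  At Q: go left to Y.
    Y is a leaf — visit Y.
  Visit Q.
  At Q: go right to C.
    C is a leaf — visit C.

R, W, S, V, F, G, T, Y, Q, C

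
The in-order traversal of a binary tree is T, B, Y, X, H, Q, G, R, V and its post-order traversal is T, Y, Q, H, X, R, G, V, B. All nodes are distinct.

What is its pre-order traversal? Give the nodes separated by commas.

The last element of post-order is the root; it splits in-order into left and right subtrees.
Root B: left subtree has 1 node {T}, right has 7 {Y, X, H, Q, G, R, V}.
  Root V: left subtree has 6 nodes {Y, X, H, Q, G, R}, right has 0 { }.
    Root G: left subtree has 4 nodes {Y, X, H, Q}, right has 1 {R}.
      Root X: left subtree has 1 node {Y}, right has 2 {H, Q}.
        Root H: left subtree has 0 nodes { }, right has 1 {Q}.

B, T, V, G, X, Y, H, Q, R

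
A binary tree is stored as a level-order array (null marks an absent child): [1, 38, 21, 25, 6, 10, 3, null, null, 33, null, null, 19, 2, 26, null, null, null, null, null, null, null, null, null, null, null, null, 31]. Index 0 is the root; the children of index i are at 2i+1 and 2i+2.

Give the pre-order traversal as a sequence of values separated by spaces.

Pre-order visits the node, then its left subtree, then its right subtree.
Visit 1.
At 1: go left to 38.
  Visit 38.
  At 38: go left to 25.
    25 is a leaf — visit 25.
  At 38: go right to 6.
    Visit 6.
    At 6: go left to 33.
      33 is a leaf — visit 33.
    At 6: no right child.
At 1: go right to 21.
  Visit 21.
  At 21: go left to 10.
    Visit 10.
    At 10: no left child.
    At 10: go right to 19.
      19 is a leaf — visit 19.
  At 21: go right to 3.
    Visit 3.
    At 3: go left to 2.
      Visit 2.
      At 2: go left to 31.
        31 is a leaf — visit 31.
      At 2: no right child.
    At 3: go right to 26.
      26 is a leaf — visit 26.

1 38 25 6 33 21 10 19 3 2 31 26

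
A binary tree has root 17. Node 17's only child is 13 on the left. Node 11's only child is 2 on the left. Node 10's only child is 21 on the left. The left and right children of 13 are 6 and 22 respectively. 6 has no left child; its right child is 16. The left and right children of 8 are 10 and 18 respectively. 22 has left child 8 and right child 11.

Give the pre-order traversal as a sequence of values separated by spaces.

17 13 6 16 22 8 10 21 18 11 2

Pre-order visits the node, then its left subtree, then its right subtree.
Visit 17.
At 17: go left to 13.
  Visit 13.
  At 13: go left to 6.
    Visit 6.
    At 6: no left child.
    At 6: go right to 16.
      16 is a leaf — visit 16.
  At 13: go right to 22.
    Visit 22.
    At 22: go left to 8.
      Visit 8.
      At 8: go left to 10.
        Visit 10.
        At 10: go left to 21.
          21 is a leaf — visit 21.
        At 10: no right child.
      At 8: go right to 18.
        18 is a leaf — visit 18.
    At 22: go right to 11.
      Visit 11.
      At 11: go left to 2.
        2 is a leaf — visit 2.
      At 11: no right child.
At 17: no right child.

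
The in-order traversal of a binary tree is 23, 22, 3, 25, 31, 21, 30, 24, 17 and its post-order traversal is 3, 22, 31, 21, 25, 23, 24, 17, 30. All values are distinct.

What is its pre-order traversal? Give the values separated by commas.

30, 23, 25, 22, 3, 21, 31, 17, 24

The last element of post-order is the root; it splits in-order into left and right subtrees.
Root 30: left subtree has 6 nodes {23, 22, 3, 25, 31, 21}, right has 2 {24, 17}.
  Root 23: left subtree has 0 nodes { }, right has 5 {22, 3, 25, 31, 21}.
    Root 25: left subtree has 2 nodes {22, 3}, right has 2 {31, 21}.
      Root 22: left subtree has 0 nodes { }, right has 1 {3}.
      Root 21: left subtree has 1 node {31}, right has 0 { }.
  Root 17: left subtree has 1 node {24}, right has 0 { }.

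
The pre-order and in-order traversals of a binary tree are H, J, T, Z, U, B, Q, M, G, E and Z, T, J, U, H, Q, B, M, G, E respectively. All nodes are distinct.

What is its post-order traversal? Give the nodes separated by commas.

The first element of pre-order is the root; it splits in-order into left and right subtrees.
Root H: left subtree has 4 nodes {Z, T, J, U}, right has 5 {Q, B, M, G, E}.
  Root J: left subtree has 2 nodes {Z, T}, right has 1 {U}.
    Root T: left subtree has 1 node {Z}, right has 0 { }.
  Root B: left subtree has 1 node {Q}, right has 3 {M, G, E}.
    Root M: left subtree has 0 nodes { }, right has 2 {G, E}.
      Root G: left subtree has 0 nodes { }, right has 1 {E}.

Z, T, U, J, Q, E, G, M, B, H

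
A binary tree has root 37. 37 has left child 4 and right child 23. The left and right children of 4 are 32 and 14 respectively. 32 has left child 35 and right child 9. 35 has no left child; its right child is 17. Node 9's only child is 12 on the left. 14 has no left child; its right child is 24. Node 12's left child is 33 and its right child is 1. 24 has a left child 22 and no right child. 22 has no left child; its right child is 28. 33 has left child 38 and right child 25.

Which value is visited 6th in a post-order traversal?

Post-order visits the left subtree, then the right subtree, then the node.
At 37: go left to 4.
  At 4: go left to 32.
    At 32: go left to 35.
      At 35: no left child.
      At 35: go right to 17.
        17 is a leaf — visit 17.
      Visit 35.
    At 32: go right to 9.
      At 9: go left to 12.
        At 12: go left to 33.
          At 33: go left to 38.
            38 is a leaf — visit 38.
          At 33: go right to 25.
            25 is a leaf — visit 25.
          Visit 33.
        At 12: go right to 1.
          1 is a leaf — visit 1.
        Visit 12.
      At 9: no right child.
      Visit 9.
    Visit 32.
  At 4: go right to 14.
    At 14: no left child.
    At 14: go right to 24.
      At 24: go left to 22.
        At 22: no left child.
        At 22: go right to 28.
          28 is a leaf — visit 28.
        Visit 22.
      At 24: no right child.
      Visit 24.
    Visit 14.
  Visit 4.
At 37: go right to 23.
  23 is a leaf — visit 23.
Visit 37.
Full post-order sequence: 17, 35, 38, 25, 33, 1, 12, 9, 32, 28, 22, 24, 14, 4, 23, 37.

1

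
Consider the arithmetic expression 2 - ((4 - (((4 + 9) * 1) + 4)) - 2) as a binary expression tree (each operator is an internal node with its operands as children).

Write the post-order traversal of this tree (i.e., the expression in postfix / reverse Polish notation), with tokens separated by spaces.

Post-order on an expression tree gives postfix notation: for each operator, emit left operand, right operand, then the operator.

2 4 4 9 + 1 * 4 + - 2 - -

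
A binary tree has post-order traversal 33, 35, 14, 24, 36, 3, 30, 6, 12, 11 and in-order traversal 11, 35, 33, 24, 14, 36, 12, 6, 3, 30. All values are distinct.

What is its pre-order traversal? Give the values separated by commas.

11, 12, 36, 24, 35, 33, 14, 6, 30, 3

The last element of post-order is the root; it splits in-order into left and right subtrees.
Root 11: left subtree has 0 nodes { }, right has 9 {35, 33, 24, 14, 36, 12, 6, 3, 30}.
  Root 12: left subtree has 5 nodes {35, 33, 24, 14, 36}, right has 3 {6, 3, 30}.
    Root 36: left subtree has 4 nodes {35, 33, 24, 14}, right has 0 { }.
      Root 24: left subtree has 2 nodes {35, 33}, right has 1 {14}.
        Root 35: left subtree has 0 nodes { }, right has 1 {33}.
    Root 6: left subtree has 0 nodes { }, right has 2 {3, 30}.
      Root 30: left subtree has 1 node {3}, right has 0 { }.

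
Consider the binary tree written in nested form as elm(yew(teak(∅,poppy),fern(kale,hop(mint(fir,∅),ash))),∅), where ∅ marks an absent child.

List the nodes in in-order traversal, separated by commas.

teak, poppy, yew, kale, fern, fir, mint, hop, ash, elm

In-order visits the left subtree, then the node, then the right subtree.
At elm: go left to yew.
  At yew: go left to teak.
    At teak: no left child.
    Visit teak.
    At teak: go right to poppy.
      poppy is a leaf — visit poppy.
  Visit yew.
  At yew: go right to fern.
    At fern: go left to kale.
      kale is a leaf — visit kale.
    Visit fern.
    At fern: go right to hop.
      At hop: go left to mint.
        At mint: go left to fir.
          fir is a leaf — visit fir.
        Visit mint.
        At mint: no right child.
      Visit hop.
      At hop: go right to ash.
        ash is a leaf — visit ash.
Visit elm.
At elm: no right child.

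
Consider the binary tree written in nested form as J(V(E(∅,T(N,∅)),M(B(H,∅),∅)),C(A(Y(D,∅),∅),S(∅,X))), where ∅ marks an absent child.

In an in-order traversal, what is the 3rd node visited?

T

In-order visits the left subtree, then the node, then the right subtree.
At J: go left to V.
  At V: go left to E.
    At E: no left child.
    Visit E.
    At E: go right to T.
      At T: go left to N.
        N is a leaf — visit N.
      Visit T.
      At T: no right child.
  Visit V.
  At V: go right to M.
    At M: go left to B.
      At B: go left to H.
        H is a leaf — visit H.
      Visit B.
      At B: no right child.
    Visit M.
    At M: no right child.
Visit J.
At J: go right to C.
  At C: go left to A.
    At A: go left to Y.
      At Y: go left to D.
        D is a leaf — visit D.
      Visit Y.
      At Y: no right child.
    Visit A.
    At A: no right child.
  Visit C.
  At C: go right to S.
    At S: no left child.
    Visit S.
    At S: go right to X.
      X is a leaf — visit X.
Full in-order sequence: E, N, T, V, H, B, M, J, D, Y, A, C, S, X.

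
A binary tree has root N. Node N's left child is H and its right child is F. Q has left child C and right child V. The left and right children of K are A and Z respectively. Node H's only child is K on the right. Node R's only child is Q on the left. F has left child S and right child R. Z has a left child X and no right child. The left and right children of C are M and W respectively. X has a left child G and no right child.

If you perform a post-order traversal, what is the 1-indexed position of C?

Post-order visits the left subtree, then the right subtree, then the node.
At N: go left to H.
  At H: no left child.
  At H: go right to K.
    At K: go left to A.
      A is a leaf — visit A.
    At K: go right to Z.
      At Z: go left to X.
        At X: go left to G.
          G is a leaf — visit G.
        At X: no right child.
        Visit X.
      At Z: no right child.
      Visit Z.
    Visit K.
  Visit H.
At N: go right to F.
  At F: go left to S.
    S is a leaf — visit S.
  At F: go right to R.
    At R: go left to Q.
      At Q: go left to C.
        At C: go left to M.
          M is a leaf — visit M.
        At C: go right to W.
          W is a leaf — visit W.
        Visit C.
      At Q: go right to V.
        V is a leaf — visit V.
      Visit Q.
    At R: no right child.
    Visit R.
  Visit F.
Visit N.
Full post-order sequence: A, G, X, Z, K, H, S, M, W, C, V, Q, R, F, N.

10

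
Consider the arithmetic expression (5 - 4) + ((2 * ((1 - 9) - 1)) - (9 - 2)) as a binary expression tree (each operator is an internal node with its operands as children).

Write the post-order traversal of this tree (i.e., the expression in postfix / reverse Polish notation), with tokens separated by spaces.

5 4 - 2 1 9 - 1 - * 9 2 - - +

Post-order on an expression tree gives postfix notation: for each operator, emit left operand, right operand, then the operator.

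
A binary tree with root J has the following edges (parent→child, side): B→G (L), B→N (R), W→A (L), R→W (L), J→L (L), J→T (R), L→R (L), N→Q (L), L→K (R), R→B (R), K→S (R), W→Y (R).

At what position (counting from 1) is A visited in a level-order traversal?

Level-order visits nodes level by level from the root, left to right within each level.
Level 0: J
Level 1: L, T
Level 2: R, K
Level 3: W, B, S
Level 4: A, Y, G, N
Level 5: Q
Full level-order sequence: J, L, T, R, K, W, B, S, A, Y, G, N, Q.

9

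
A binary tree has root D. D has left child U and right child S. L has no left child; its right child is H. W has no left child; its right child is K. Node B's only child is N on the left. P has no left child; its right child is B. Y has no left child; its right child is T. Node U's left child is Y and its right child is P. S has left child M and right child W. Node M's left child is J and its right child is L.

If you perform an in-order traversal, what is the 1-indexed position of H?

In-order visits the left subtree, then the node, then the right subtree.
At D: go left to U.
  At U: go left to Y.
    At Y: no left child.
    Visit Y.
    At Y: go right to T.
      T is a leaf — visit T.
  Visit U.
  At U: go right to P.
    At P: no left child.
    Visit P.
    At P: go right to B.
      At B: go left to N.
        N is a leaf — visit N.
      Visit B.
      At B: no right child.
Visit D.
At D: go right to S.
  At S: go left to M.
    At M: go left to J.
      J is a leaf — visit J.
    Visit M.
    At M: go right to L.
      At L: no left child.
      Visit L.
      At L: go right to H.
        H is a leaf — visit H.
  Visit S.
  At S: go right to W.
    At W: no left child.
    Visit W.
    At W: go right to K.
      K is a leaf — visit K.
Full in-order sequence: Y, T, U, P, N, B, D, J, M, L, H, S, W, K.

11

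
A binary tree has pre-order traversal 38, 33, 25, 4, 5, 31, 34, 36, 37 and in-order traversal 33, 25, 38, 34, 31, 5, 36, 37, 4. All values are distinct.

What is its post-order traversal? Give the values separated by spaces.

The first element of pre-order is the root; it splits in-order into left and right subtrees.
Root 38: left subtree has 2 nodes {33, 25}, right has 6 {34, 31, 5, 36, 37, 4}.
  Root 33: left subtree has 0 nodes { }, right has 1 {25}.
  Root 4: left subtree has 5 nodes {34, 31, 5, 36, 37}, right has 0 { }.
    Root 5: left subtree has 2 nodes {34, 31}, right has 2 {36, 37}.
      Root 31: left subtree has 1 node {34}, right has 0 { }.
      Root 36: left subtree has 0 nodes { }, right has 1 {37}.

25 33 34 31 37 36 5 4 38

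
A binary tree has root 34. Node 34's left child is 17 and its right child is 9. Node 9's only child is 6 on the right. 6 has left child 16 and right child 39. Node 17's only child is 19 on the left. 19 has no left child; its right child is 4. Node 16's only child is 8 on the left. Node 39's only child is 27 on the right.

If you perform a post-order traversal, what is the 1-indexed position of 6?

Post-order visits the left subtree, then the right subtree, then the node.
At 34: go left to 17.
  At 17: go left to 19.
    At 19: no left child.
    At 19: go right to 4.
      4 is a leaf — visit 4.
    Visit 19.
  At 17: no right child.
  Visit 17.
At 34: go right to 9.
  At 9: no left child.
  At 9: go right to 6.
    At 6: go left to 16.
      At 16: go left to 8.
        8 is a leaf — visit 8.
      At 16: no right child.
      Visit 16.
    At 6: go right to 39.
      At 39: no left child.
      At 39: go right to 27.
        27 is a leaf — visit 27.
      Visit 39.
    Visit 6.
  Visit 9.
Visit 34.
Full post-order sequence: 4, 19, 17, 8, 16, 27, 39, 6, 9, 34.

8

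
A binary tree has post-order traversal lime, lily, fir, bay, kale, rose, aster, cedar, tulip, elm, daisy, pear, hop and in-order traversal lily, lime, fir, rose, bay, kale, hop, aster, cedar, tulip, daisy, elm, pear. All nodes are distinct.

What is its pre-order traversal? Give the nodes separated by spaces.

hop rose fir lily lime kale bay pear daisy tulip cedar aster elm

The last element of post-order is the root; it splits in-order into left and right subtrees.
Root hop: left subtree has 6 nodes {lily, lime, fir, rose, bay, kale}, right has 6 {aster, cedar, tulip, daisy, elm, pear}.
  Root rose: left subtree has 3 nodes {lily, lime, fir}, right has 2 {bay, kale}.
    Root fir: left subtree has 2 nodes {lily, lime}, right has 0 { }.
      Root lily: left subtree has 0 nodes { }, right has 1 {lime}.
    Root kale: left subtree has 1 node {bay}, right has 0 { }.
  Root pear: left subtree has 5 nodes {aster, cedar, tulip, daisy, elm}, right has 0 { }.
    Root daisy: left subtree has 3 nodes {aster, cedar, tulip}, right has 1 {elm}.
      Root tulip: left subtree has 2 nodes {aster, cedar}, right has 0 { }.
        Root cedar: left subtree has 1 node {aster}, right has 0 { }.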